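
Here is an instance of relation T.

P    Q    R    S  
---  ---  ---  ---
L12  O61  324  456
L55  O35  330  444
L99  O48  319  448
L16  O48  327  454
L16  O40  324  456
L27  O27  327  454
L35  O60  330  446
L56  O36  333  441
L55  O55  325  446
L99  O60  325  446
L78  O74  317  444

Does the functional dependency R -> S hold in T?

No

R=324: 2 rows → S = 456, 456 ✓
R=330: 2 rows → S takes values {444, 446} — violation
R=319: 1 row → S = 448 ✓
R=327: 2 rows → S = 454, 454 ✓
R=333: 1 row → S = 441 ✓
R=325: 2 rows → S = 446, 446 ✓
R=317: 1 row → S = 444 ✓
Two rows agree on R but differ on S, so R -> S does not hold.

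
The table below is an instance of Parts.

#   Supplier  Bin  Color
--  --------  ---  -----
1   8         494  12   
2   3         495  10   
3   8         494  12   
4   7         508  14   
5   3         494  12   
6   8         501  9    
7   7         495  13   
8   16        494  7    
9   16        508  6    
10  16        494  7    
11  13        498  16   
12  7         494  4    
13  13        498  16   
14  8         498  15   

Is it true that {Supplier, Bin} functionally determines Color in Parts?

Yes

(Supplier=8, Bin=494): rows 1, 3 → Color = 12, 12 ✓
(Supplier=3, Bin=495): row 2 → Color = 10 ✓
(Supplier=7, Bin=508): row 4 → Color = 14 ✓
(Supplier=3, Bin=494): row 5 → Color = 12 ✓
(Supplier=8, Bin=501): row 6 → Color = 9 ✓
(Supplier=7, Bin=495): row 7 → Color = 13 ✓
(Supplier=16, Bin=494): rows 8, 10 → Color = 7, 7 ✓
(Supplier=16, Bin=508): row 9 → Color = 6 ✓
(Supplier=13, Bin=498): rows 11, 13 → Color = 16, 16 ✓
(Supplier=7, Bin=494): row 12 → Color = 4 ✓
(Supplier=8, Bin=498): row 14 → Color = 15 ✓
Every {Supplier, Bin} value is associated with a single Color value, so {Supplier, Bin} → Color holds.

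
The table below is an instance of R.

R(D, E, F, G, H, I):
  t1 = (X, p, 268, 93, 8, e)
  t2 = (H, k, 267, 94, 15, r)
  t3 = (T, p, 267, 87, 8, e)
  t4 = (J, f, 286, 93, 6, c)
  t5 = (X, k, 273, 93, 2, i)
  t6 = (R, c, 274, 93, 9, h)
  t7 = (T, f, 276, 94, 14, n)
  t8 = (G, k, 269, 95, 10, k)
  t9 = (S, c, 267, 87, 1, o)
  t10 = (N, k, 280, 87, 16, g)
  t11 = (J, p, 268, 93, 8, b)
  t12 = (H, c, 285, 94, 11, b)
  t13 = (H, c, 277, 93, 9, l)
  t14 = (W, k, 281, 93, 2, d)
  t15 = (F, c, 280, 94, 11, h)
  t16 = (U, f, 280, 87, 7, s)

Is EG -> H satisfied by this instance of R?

Yes

(E=p, G=93): rows 1, 11 → H = 8, 8 ✓
(E=k, G=94): row 2 → H = 15 ✓
(E=p, G=87): row 3 → H = 8 ✓
(E=f, G=93): row 4 → H = 6 ✓
(E=k, G=93): rows 5, 14 → H = 2, 2 ✓
(E=c, G=93): rows 6, 13 → H = 9, 9 ✓
(E=f, G=94): row 7 → H = 14 ✓
(E=k, G=95): row 8 → H = 10 ✓
(E=c, G=87): row 9 → H = 1 ✓
(E=k, G=87): row 10 → H = 16 ✓
(E=c, G=94): rows 12, 15 → H = 11, 11 ✓
(E=f, G=87): row 16 → H = 7 ✓
Every EG value is associated with a single H value, so EG -> H holds.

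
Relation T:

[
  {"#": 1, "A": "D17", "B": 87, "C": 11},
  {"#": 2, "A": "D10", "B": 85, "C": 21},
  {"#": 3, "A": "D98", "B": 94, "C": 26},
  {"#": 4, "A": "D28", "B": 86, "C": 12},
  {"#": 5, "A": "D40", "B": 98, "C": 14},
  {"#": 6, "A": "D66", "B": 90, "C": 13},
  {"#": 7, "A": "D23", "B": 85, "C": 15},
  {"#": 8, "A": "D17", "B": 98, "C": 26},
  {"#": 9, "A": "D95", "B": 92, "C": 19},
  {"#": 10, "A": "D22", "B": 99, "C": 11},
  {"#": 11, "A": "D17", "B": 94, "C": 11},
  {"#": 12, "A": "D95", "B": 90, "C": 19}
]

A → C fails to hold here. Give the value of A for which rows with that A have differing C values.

D17

A=D17: rows 1, 8, 11 → C takes values {11, 26} — violation
A=D10: row 2 → C = 21 ✓
A=D98: row 3 → C = 26 ✓
A=D28: row 4 → C = 12 ✓
A=D40: row 5 → C = 14 ✓
A=D66: row 6 → C = 13 ✓
A=D23: row 7 → C = 15 ✓
A=D95: rows 9, 12 → C = 19, 19 ✓
A=D22: row 10 → C = 11 ✓
The only A value with inconsistent C is A=D17.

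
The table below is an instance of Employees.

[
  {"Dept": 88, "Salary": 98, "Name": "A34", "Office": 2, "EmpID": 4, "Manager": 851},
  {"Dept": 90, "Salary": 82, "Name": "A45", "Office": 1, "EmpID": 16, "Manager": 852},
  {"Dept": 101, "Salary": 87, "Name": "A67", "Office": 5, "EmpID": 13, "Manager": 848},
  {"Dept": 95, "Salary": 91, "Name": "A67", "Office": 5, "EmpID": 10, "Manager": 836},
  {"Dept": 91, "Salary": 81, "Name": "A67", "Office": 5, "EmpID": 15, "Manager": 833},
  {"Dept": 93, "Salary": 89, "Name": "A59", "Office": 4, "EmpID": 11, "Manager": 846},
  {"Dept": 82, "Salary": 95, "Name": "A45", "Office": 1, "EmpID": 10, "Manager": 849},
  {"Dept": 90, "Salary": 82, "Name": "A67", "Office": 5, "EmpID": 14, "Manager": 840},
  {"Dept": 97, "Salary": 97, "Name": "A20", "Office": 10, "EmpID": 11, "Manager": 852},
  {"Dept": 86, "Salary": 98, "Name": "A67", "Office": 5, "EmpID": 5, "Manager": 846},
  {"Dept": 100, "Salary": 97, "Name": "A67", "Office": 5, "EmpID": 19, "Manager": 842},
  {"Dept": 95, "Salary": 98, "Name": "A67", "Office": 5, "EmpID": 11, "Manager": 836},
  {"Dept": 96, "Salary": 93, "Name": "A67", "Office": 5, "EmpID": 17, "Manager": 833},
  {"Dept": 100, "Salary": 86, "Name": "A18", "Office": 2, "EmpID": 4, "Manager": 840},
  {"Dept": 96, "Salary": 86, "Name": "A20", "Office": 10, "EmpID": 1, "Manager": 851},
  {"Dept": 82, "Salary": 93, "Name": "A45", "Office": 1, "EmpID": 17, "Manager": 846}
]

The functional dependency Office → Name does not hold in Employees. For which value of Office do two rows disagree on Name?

Office=2: 2 rows → Name takes values {A34, A18} — violation
Office=1: 3 rows → Name = A45, A45, A45 ✓
Office=5: 8 rows → Name = A67, A67, A67, A67, A67, A67, A67, A67 ✓
Office=4: 1 row → Name = A59 ✓
Office=10: 2 rows → Name = A20, A20 ✓
The only Office value with inconsistent Name is Office=2.

2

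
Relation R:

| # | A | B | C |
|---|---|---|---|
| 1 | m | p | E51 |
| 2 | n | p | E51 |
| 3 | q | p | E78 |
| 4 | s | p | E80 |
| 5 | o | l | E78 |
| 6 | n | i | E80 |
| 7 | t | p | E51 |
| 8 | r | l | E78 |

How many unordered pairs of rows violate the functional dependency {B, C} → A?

4

(B=p, C=E51): violating pairs (1,2), (1,7), (2,7) — 3 pairs.
(B=l, C=E78): violating pairs (5,8) — 1 pair.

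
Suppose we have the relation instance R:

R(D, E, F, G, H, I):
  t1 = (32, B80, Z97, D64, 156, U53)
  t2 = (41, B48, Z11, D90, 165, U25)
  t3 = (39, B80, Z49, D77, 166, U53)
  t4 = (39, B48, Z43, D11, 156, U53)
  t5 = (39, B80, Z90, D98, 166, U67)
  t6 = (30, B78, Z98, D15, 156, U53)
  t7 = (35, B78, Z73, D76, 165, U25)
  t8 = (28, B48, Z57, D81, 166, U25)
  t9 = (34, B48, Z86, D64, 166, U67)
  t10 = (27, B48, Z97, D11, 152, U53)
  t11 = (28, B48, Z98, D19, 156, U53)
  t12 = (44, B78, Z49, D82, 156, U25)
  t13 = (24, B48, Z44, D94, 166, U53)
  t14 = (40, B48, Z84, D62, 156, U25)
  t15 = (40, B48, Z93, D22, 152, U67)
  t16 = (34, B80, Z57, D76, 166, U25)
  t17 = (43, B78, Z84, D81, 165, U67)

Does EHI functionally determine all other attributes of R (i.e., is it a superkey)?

No

Rows 4 and 11 have the same EHI value (E=B48, H=156, I=U53) but are distinct tuples, so EHI does not determine every attribute — not a superkey.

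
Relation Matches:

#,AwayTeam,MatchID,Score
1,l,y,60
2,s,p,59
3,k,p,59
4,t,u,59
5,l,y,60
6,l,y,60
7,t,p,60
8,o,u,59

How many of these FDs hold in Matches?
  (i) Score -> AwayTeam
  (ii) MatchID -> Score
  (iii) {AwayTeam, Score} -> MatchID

1

(i) Score -> AwayTeam: Score=60: rows 1, 5, 6, 7 → AwayTeam takes values {l, t} — violation; Score=59: rows 2, 3, 4, 8 → AwayTeam takes values {s, k, t, o} — violation — fails.
(ii) MatchID -> Score: MatchID=p: rows 2, 3, 7 → Score takes values {59, 60} — violation — fails.
(iii) {AwayTeam, Score} -> MatchID: every LHS value maps to a single RHS value — holds.
1 of the 3 dependencies holds.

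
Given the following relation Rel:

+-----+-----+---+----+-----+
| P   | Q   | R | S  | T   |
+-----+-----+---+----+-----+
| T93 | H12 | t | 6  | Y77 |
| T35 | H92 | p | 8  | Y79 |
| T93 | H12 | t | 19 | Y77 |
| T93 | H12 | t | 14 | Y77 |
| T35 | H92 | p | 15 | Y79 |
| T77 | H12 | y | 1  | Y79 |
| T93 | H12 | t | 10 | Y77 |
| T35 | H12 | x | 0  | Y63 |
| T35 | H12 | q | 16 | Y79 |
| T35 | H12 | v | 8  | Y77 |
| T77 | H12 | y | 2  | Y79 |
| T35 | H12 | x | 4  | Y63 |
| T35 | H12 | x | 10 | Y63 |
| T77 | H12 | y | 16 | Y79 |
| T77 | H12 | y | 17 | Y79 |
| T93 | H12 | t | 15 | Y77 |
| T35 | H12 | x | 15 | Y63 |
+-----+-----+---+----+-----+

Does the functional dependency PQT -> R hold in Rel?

(P=T93, Q=H12, T=Y77): 5 rows → R = t, t, t, t, t ✓
(P=T35, Q=H92, T=Y79): 2 rows → R = p, p ✓
(P=T77, Q=H12, T=Y79): 4 rows → R = y, y, y, y ✓
(P=T35, Q=H12, T=Y63): 4 rows → R = x, x, x, x ✓
(P=T35, Q=H12, T=Y79): 1 row → R = q ✓
(P=T35, Q=H12, T=Y77): 1 row → R = v ✓
Every PQT value is associated with a single R value, so PQT -> R holds.

Yes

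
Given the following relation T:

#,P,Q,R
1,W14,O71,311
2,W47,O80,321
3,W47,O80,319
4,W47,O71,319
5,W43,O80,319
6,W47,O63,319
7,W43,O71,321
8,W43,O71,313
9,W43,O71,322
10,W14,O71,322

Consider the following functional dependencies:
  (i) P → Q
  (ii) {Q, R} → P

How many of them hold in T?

(i) P → Q: P=W47: rows 2, 3, 4, 6 → Q takes values {O80, O71, O63} — violation; P=W43: rows 5, 7, 8, 9 → Q takes values {O80, O71} — violation — fails.
(ii) {Q, R} → P: (Q=O80, R=319): rows 3, 5 → P takes values {W47, W43} — violation; (Q=O71, R=322): rows 9, 10 → P takes values {W43, W14} — violation — fails.
None of the 2 dependencies hold.

0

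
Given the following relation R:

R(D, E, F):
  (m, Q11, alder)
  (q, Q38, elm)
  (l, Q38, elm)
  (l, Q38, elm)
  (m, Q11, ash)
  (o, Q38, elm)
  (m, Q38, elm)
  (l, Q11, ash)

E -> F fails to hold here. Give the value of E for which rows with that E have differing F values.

Q11

E=Q11: 3 rows → F takes values {alder, ash} — violation
E=Q38: 5 rows → F = elm, elm, elm, elm, elm ✓
The only E value with inconsistent F is E=Q11.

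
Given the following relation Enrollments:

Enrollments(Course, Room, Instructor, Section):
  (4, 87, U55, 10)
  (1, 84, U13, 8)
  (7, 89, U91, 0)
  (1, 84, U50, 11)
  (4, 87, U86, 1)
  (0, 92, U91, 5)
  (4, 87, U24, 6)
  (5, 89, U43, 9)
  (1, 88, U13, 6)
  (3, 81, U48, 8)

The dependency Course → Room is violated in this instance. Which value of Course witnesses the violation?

1

Course=4: 3 rows → Room = 87, 87, 87 ✓
Course=1: 3 rows → Room takes values {84, 88} — violation
Course=7: 1 row → Room = 89 ✓
Course=0: 1 row → Room = 92 ✓
Course=5: 1 row → Room = 89 ✓
Course=3: 1 row → Room = 81 ✓
The only Course value with inconsistent Room is Course=1.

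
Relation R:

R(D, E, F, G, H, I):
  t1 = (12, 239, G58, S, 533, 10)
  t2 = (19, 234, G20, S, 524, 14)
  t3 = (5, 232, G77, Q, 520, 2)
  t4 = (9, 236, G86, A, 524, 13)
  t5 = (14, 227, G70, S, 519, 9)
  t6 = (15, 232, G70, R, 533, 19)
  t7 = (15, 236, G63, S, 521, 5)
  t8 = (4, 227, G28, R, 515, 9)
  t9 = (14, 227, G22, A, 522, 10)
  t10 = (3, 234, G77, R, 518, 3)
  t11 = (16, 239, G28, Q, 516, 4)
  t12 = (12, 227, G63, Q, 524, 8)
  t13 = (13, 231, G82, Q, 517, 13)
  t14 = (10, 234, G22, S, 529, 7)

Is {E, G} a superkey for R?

No

Rows 2 and 14 have the same {E, G} value (E=234, G=S) but are distinct tuples, so {E, G} does not determine every attribute — not a superkey.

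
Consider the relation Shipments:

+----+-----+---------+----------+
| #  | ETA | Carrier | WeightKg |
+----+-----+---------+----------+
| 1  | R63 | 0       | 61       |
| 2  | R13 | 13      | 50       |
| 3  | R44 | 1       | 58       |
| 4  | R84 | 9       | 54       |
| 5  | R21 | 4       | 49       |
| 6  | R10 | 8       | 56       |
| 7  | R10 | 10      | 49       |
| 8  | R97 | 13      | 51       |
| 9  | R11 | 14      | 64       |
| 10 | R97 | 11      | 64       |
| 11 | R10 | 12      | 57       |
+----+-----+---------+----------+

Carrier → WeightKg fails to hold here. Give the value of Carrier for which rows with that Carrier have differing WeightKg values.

13

Carrier=0: row 1 → WeightKg = 61 ✓
Carrier=13: rows 2, 8 → WeightKg takes values {50, 51} — violation
Carrier=1: row 3 → WeightKg = 58 ✓
Carrier=9: row 4 → WeightKg = 54 ✓
Carrier=4: row 5 → WeightKg = 49 ✓
Carrier=8: row 6 → WeightKg = 56 ✓
Carrier=10: row 7 → WeightKg = 49 ✓
Carrier=14: row 9 → WeightKg = 64 ✓
Carrier=11: row 10 → WeightKg = 64 ✓
Carrier=12: row 11 → WeightKg = 57 ✓
The only Carrier value with inconsistent WeightKg is Carrier=13.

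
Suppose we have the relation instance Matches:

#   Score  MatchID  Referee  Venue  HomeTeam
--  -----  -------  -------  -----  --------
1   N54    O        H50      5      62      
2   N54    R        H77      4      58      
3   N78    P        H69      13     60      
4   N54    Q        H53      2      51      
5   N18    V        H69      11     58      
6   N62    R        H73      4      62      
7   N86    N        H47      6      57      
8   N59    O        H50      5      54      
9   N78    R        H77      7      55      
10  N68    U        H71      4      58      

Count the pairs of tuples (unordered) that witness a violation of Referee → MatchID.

Referee=H50: all 2 rows agree on MatchID — 0 pairs.
Referee=H77: all 2 rows agree on MatchID — 0 pairs.
Referee=H69: violating pairs (3,5) — 1 pair.

1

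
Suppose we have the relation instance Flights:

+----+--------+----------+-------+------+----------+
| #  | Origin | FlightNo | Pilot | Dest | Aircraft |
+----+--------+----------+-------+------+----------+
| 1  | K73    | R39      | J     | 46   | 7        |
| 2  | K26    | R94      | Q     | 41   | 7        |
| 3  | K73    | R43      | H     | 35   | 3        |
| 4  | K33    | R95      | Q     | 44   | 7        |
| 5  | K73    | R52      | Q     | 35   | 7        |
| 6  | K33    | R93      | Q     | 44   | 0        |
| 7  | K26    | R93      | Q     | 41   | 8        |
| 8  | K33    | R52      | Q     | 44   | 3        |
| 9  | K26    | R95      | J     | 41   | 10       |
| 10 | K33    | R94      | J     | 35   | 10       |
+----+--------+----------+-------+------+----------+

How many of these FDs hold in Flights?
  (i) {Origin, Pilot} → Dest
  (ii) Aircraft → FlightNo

1

(i) {Origin, Pilot} → Dest: every LHS value maps to a single RHS value — holds.
(ii) Aircraft → FlightNo: Aircraft=7: rows 1, 2, 4, 5 → FlightNo takes values {R39, R94, R95, R52} — violation; Aircraft=3: rows 3, 8 → FlightNo takes values {R43, R52} — violation; Aircraft=10: rows 9, 10 → FlightNo takes values {R95, R94} — violation — fails.
1 of the 2 dependencies holds.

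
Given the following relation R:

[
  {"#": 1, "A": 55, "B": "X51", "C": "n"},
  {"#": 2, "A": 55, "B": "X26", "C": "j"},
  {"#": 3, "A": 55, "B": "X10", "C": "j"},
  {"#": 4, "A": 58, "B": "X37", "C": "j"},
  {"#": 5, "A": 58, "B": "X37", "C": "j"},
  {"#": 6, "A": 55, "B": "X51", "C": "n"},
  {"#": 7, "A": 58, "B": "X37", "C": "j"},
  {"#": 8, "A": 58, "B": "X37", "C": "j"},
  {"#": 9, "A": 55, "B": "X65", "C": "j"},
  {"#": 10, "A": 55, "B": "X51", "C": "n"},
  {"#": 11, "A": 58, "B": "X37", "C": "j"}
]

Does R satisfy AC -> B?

(A=55, C=n): rows 1, 6, 10 → B = X51, X51, X51 ✓
(A=55, C=j): rows 2, 3, 9 → B takes values {X26, X10, X65} — violation
(A=58, C=j): rows 4, 5, 7, 8, 11 → B = X37, X37, X37, X37, X37 ✓
Two rows agree on AC but differ on B, so AC -> B does not hold.

No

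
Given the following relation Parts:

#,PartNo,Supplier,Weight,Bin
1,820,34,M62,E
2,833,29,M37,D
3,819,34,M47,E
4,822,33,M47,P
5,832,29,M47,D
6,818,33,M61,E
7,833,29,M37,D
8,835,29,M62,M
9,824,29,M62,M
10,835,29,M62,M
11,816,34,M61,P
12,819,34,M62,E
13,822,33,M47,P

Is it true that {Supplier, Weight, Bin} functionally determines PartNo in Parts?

(Supplier=34, Weight=M62, Bin=E): rows 1, 12 → PartNo takes values {820, 819} — violation
(Supplier=29, Weight=M37, Bin=D): rows 2, 7 → PartNo = 833, 833 ✓
(Supplier=34, Weight=M47, Bin=E): row 3 → PartNo = 819 ✓
(Supplier=33, Weight=M47, Bin=P): rows 4, 13 → PartNo = 822, 822 ✓
(Supplier=29, Weight=M47, Bin=D): row 5 → PartNo = 832 ✓
(Supplier=33, Weight=M61, Bin=E): row 6 → PartNo = 818 ✓
(Supplier=29, Weight=M62, Bin=M): rows 8, 9, 10 → PartNo takes values {835, 824} — violation
(Supplier=34, Weight=M61, Bin=P): row 11 → PartNo = 816 ✓
Two rows agree on {Supplier, Weight, Bin} but differ on PartNo, so {Supplier, Weight, Bin} -> PartNo does not hold.

No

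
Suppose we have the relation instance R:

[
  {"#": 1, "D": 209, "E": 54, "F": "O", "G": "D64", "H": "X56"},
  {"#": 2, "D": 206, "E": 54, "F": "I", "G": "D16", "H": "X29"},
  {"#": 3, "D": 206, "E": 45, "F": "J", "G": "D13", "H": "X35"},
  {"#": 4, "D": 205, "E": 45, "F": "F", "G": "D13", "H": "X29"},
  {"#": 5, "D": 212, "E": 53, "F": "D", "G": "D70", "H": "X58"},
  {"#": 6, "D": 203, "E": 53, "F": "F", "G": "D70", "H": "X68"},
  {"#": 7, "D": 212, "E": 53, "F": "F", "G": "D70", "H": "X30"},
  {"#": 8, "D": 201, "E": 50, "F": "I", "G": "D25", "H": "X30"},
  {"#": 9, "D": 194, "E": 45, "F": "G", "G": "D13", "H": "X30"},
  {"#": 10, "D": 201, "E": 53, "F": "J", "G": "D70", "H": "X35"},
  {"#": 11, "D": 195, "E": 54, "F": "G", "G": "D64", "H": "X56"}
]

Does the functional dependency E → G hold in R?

E=54: rows 1, 2, 11 → G takes values {D64, D16} — violation
E=45: rows 3, 4, 9 → G = D13, D13, D13 ✓
E=53: rows 5, 6, 7, 10 → G = D70, D70, D70, D70 ✓
E=50: row 8 → G = D25 ✓
Two rows agree on E but differ on G, so E → G does not hold.

No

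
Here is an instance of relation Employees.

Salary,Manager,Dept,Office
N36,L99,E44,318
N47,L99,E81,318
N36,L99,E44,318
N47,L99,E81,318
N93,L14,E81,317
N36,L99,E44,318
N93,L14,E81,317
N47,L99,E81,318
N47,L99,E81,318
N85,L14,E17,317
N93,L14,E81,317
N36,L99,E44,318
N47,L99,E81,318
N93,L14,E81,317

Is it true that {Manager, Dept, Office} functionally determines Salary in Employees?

Yes

(Manager=L99, Dept=E44, Office=318): 4 rows → Salary = N36, N36, N36, N36 ✓
(Manager=L99, Dept=E81, Office=318): 5 rows → Salary = N47, N47, N47, N47, N47 ✓
(Manager=L14, Dept=E81, Office=317): 4 rows → Salary = N93, N93, N93, N93 ✓
(Manager=L14, Dept=E17, Office=317): 1 row → Salary = N85 ✓
Every {Manager, Dept, Office} value is associated with a single Salary value, so {Manager, Dept, Office} -> Salary holds.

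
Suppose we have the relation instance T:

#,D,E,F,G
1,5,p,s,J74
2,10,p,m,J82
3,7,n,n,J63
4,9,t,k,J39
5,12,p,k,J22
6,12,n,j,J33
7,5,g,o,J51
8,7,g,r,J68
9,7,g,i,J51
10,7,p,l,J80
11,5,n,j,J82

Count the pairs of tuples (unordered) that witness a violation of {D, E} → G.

(D=7, E=g): violating pairs (8,9) — 1 pair.

1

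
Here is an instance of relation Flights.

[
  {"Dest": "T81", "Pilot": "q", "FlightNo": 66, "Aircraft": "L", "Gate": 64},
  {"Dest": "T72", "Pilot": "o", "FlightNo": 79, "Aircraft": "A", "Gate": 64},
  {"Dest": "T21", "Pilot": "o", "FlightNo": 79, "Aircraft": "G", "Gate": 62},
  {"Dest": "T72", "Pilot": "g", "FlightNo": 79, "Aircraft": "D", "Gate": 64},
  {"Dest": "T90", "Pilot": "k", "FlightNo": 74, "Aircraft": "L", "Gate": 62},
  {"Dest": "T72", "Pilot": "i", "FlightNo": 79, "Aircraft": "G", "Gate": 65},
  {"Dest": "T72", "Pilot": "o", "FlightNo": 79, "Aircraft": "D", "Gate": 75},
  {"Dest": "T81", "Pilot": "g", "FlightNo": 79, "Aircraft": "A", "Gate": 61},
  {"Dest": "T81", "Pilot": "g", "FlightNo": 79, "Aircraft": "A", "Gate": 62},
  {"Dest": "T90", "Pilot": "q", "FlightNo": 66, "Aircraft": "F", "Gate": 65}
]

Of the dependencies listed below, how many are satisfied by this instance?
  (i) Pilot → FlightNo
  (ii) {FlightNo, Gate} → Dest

1

(i) Pilot → FlightNo: every LHS value maps to a single RHS value — holds.
(ii) {FlightNo, Gate} → Dest: (FlightNo=79, Gate=62): 2 rows → Dest takes values {T21, T81} — violation — fails.
1 of the 2 dependencies holds.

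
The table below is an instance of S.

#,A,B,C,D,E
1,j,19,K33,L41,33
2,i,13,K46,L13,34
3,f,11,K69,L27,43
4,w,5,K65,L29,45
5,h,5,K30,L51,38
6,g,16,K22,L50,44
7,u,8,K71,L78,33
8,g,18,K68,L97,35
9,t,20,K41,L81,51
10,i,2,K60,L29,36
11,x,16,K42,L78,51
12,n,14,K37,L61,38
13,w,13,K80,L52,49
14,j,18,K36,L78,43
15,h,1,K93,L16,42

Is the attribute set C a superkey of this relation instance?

Yes

All 15 rows have distinct C values, so C → (all attributes) holds and C is a superkey.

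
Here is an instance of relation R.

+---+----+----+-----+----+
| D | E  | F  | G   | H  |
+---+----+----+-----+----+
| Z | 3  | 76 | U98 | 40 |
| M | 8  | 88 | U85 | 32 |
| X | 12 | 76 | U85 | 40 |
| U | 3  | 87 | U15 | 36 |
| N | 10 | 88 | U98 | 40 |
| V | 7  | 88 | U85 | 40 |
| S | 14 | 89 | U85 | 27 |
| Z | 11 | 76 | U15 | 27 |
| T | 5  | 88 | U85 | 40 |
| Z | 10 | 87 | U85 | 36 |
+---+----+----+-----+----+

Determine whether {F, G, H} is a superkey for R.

Two distinct rows share (F=88, G=U85, H=40), so {F, G, H} does not determine every attribute — not a superkey.

No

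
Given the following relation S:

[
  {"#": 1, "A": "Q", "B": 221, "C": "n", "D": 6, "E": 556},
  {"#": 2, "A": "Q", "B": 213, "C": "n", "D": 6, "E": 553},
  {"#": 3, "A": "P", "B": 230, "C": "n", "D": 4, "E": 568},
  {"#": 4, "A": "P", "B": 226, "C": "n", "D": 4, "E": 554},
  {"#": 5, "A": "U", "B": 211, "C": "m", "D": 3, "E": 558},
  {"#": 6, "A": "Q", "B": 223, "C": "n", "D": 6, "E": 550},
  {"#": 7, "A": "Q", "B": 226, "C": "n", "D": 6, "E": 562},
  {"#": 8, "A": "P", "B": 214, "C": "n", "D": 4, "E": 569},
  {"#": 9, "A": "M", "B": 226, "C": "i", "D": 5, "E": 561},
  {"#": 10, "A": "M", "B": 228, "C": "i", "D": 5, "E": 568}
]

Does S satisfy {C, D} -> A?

(C=n, D=6): rows 1, 2, 6, 7 → A = Q, Q, Q, Q ✓
(C=n, D=4): rows 3, 4, 8 → A = P, P, P ✓
(C=m, D=3): row 5 → A = U ✓
(C=i, D=5): rows 9, 10 → A = M, M ✓
Every {C, D} value is associated with a single A value, so {C, D} -> A holds.

Yes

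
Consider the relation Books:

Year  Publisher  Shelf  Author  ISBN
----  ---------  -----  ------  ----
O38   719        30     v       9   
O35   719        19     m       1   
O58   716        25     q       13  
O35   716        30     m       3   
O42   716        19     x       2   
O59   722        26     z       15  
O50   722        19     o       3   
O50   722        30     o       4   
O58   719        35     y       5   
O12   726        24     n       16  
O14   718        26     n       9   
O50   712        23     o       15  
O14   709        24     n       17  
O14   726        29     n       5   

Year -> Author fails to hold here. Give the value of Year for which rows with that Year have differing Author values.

O58

Year=O38: 1 row → Author = v ✓
Year=O35: 2 rows → Author = m, m ✓
Year=O58: 2 rows → Author takes values {q, y} — violation
Year=O42: 1 row → Author = x ✓
Year=O59: 1 row → Author = z ✓
Year=O50: 3 rows → Author = o, o, o ✓
Year=O12: 1 row → Author = n ✓
Year=O14: 3 rows → Author = n, n, n ✓
The only Year value with inconsistent Author is Year=O58.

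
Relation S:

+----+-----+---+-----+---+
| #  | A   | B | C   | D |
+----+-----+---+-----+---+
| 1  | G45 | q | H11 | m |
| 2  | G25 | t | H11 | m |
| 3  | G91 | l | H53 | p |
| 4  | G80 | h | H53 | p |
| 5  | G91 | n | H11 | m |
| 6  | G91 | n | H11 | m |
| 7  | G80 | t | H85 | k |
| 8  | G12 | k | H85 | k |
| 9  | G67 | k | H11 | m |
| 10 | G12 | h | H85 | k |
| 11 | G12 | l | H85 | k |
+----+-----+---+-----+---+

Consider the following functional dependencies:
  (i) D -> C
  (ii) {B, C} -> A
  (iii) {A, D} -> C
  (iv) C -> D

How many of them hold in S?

(i) D -> C: every LHS value maps to a single RHS value — holds.
(ii) {B, C} -> A: every LHS value maps to a single RHS value — holds.
(iii) {A, D} -> C: every LHS value maps to a single RHS value — holds.
(iv) C -> D: every LHS value maps to a single RHS value — holds.
4 of the 4 dependencies hold.

4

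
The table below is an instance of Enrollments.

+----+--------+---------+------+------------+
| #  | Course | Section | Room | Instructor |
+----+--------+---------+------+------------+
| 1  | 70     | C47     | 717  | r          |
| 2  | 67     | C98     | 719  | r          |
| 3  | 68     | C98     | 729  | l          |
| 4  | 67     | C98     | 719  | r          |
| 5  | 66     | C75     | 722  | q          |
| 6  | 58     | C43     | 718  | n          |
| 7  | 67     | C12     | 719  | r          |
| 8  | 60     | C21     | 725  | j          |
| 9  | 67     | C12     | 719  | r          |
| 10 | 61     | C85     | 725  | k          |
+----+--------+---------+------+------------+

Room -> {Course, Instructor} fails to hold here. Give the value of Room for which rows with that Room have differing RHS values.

Room=717: row 1 → {Course,Instructor} = (70, r) ✓
Room=719: rows 2, 4, 7, 9 → {Course,Instructor} = (67, r), (67, r), (67, r), (67, r) ✓
Room=729: row 3 → {Course,Instructor} = (68, l) ✓
Room=722: row 5 → {Course,Instructor} = (66, q) ✓
Room=718: row 6 → {Course,Instructor} = (58, n) ✓
Room=725: rows 8, 10 → {Course,Instructor} takes values {(60, j), (61, k)} — violation
The only Room value with inconsistent RHS is Room=725.

725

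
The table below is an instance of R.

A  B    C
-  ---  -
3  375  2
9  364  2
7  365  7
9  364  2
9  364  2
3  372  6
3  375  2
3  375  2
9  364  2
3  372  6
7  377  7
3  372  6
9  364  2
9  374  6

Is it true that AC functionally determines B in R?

(A=3, C=2): 3 rows → B = 375, 375, 375 ✓
(A=9, C=2): 5 rows → B = 364, 364, 364, 364, 364 ✓
(A=7, C=7): 2 rows → B takes values {365, 377} — violation
(A=3, C=6): 3 rows → B = 372, 372, 372 ✓
(A=9, C=6): 1 row → B = 374 ✓
Two rows agree on AC but differ on B, so AC -> B does not hold.

No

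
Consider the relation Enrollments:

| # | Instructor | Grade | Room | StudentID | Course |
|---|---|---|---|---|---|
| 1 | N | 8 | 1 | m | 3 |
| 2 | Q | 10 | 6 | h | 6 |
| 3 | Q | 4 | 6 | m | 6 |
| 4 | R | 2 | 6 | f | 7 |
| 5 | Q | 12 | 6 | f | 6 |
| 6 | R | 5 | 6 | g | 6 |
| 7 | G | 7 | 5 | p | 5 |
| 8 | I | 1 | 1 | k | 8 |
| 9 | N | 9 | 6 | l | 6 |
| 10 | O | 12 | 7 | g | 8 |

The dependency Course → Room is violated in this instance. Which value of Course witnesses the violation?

Course=3: row 1 → Room = 1 ✓
Course=6: rows 2, 3, 5, 6, 9 → Room = 6, 6, 6, 6, 6 ✓
Course=7: row 4 → Room = 6 ✓
Course=5: row 7 → Room = 5 ✓
Course=8: rows 8, 10 → Room takes values {1, 7} — violation
The only Course value with inconsistent Room is Course=8.

8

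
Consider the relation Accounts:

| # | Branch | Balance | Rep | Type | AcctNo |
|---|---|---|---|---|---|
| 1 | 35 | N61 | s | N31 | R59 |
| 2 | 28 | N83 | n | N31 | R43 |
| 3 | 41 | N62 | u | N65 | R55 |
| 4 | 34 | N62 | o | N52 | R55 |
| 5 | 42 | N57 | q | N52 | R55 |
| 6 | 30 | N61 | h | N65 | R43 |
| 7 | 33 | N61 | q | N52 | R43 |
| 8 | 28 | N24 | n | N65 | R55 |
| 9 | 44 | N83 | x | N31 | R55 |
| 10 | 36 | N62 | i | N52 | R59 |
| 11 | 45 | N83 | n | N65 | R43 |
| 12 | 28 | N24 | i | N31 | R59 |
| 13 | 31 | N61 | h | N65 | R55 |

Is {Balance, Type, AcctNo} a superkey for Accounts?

All 13 rows have distinct {Balance, Type, AcctNo} values, so {Balance, Type, AcctNo} → (all attributes) holds and {Balance, Type, AcctNo} is a superkey.

Yes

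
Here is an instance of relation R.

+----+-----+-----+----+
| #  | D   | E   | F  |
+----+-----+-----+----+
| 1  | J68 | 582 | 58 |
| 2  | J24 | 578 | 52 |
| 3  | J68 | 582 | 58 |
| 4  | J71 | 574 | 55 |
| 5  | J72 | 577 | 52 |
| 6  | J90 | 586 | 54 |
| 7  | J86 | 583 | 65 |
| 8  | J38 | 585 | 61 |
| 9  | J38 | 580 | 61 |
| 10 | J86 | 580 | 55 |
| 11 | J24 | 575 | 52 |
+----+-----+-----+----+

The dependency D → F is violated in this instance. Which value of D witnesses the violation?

D=J68: rows 1, 3 → F = 58, 58 ✓
D=J24: rows 2, 11 → F = 52, 52 ✓
D=J71: row 4 → F = 55 ✓
D=J72: row 5 → F = 52 ✓
D=J90: row 6 → F = 54 ✓
D=J86: rows 7, 10 → F takes values {65, 55} — violation
D=J38: rows 8, 9 → F = 61, 61 ✓
The only D value with inconsistent F is D=J86.

J86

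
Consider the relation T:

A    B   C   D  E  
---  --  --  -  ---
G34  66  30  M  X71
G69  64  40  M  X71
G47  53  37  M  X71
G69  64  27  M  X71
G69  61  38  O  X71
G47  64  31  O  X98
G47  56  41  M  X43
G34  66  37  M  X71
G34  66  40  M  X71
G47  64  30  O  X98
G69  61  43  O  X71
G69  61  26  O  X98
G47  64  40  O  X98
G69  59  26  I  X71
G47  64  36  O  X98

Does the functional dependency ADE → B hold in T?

Yes

(A=G34, D=M, E=X71): 3 rows → B = 66, 66, 66 ✓
(A=G69, D=M, E=X71): 2 rows → B = 64, 64 ✓
(A=G47, D=M, E=X71): 1 row → B = 53 ✓
(A=G69, D=O, E=X71): 2 rows → B = 61, 61 ✓
(A=G47, D=O, E=X98): 4 rows → B = 64, 64, 64, 64 ✓
(A=G47, D=M, E=X43): 1 row → B = 56 ✓
(A=G69, D=O, E=X98): 1 row → B = 61 ✓
(A=G69, D=I, E=X71): 1 row → B = 59 ✓
Every ADE value is associated with a single B value, so ADE → B holds.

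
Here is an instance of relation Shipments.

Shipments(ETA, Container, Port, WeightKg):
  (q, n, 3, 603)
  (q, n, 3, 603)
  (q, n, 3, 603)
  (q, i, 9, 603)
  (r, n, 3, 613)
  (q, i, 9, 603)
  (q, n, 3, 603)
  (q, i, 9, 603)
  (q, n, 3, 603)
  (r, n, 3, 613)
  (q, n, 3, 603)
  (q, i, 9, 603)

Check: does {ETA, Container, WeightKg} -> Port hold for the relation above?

(ETA=q, Container=n, WeightKg=603): 6 rows → Port = 3, 3, 3, 3, 3, 3 ✓
(ETA=q, Container=i, WeightKg=603): 4 rows → Port = 9, 9, 9, 9 ✓
(ETA=r, Container=n, WeightKg=613): 2 rows → Port = 3, 3 ✓
Every {ETA, Container, WeightKg} value is associated with a single Port value, so {ETA, Container, WeightKg} -> Port holds.

Yes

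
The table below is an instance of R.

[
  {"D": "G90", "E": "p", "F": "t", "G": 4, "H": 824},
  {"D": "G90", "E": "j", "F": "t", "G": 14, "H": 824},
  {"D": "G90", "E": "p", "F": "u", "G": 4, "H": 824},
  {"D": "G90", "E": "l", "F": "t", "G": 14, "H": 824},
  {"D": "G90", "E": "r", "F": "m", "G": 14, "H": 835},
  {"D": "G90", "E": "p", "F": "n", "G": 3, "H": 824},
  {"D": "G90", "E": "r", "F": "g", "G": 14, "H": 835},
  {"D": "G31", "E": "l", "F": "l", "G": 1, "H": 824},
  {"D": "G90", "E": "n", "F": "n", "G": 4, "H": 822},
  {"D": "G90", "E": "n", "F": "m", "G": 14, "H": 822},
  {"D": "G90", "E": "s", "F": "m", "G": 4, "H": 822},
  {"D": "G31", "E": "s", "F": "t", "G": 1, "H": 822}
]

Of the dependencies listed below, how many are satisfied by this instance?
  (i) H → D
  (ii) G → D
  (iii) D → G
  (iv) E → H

2

(i) H → D: H=824: 6 rows → D takes values {G90, G31} — violation; H=822: 4 rows → D takes values {G90, G31} — violation — fails.
(ii) G → D: every LHS value maps to a single RHS value — holds.
(iii) D → G: D=G90: 10 rows → G takes values {4, 14, 3} — violation — fails.
(iv) E → H: every LHS value maps to a single RHS value — holds.
2 of the 4 dependencies hold.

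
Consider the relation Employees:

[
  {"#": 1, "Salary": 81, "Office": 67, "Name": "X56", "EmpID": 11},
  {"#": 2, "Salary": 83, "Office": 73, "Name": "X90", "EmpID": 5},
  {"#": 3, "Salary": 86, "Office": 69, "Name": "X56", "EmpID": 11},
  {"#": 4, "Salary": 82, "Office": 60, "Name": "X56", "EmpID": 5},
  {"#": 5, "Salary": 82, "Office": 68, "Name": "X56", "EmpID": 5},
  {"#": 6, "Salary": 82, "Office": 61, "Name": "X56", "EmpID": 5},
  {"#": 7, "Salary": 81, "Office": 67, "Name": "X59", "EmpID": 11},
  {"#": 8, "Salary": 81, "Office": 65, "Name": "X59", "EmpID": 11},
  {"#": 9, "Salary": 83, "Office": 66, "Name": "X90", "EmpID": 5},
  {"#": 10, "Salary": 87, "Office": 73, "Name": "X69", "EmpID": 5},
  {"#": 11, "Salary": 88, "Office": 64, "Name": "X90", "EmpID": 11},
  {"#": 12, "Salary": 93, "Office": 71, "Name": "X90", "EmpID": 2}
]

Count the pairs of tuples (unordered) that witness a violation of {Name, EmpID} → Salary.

(Name=X56, EmpID=11): violating pairs (1,3) — 1 pair.
(Name=X90, EmpID=5): all 2 rows agree on Salary — 0 pairs.
(Name=X56, EmpID=5): all 3 rows agree on Salary — 0 pairs.
(Name=X59, EmpID=11): all 2 rows agree on Salary — 0 pairs.

1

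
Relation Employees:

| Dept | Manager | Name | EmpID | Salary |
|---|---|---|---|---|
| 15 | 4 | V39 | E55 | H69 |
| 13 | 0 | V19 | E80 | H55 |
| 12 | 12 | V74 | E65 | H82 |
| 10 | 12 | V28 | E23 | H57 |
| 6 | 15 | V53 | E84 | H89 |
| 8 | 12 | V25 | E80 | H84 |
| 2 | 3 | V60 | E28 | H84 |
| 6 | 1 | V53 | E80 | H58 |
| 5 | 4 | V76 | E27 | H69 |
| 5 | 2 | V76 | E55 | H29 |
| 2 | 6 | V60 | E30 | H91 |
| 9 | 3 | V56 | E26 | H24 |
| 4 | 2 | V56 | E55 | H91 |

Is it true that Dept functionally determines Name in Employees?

Yes

Dept=15: 1 row → Name = V39 ✓
Dept=13: 1 row → Name = V19 ✓
Dept=12: 1 row → Name = V74 ✓
Dept=10: 1 row → Name = V28 ✓
Dept=6: 2 rows → Name = V53, V53 ✓
Dept=8: 1 row → Name = V25 ✓
Dept=2: 2 rows → Name = V60, V60 ✓
Dept=5: 2 rows → Name = V76, V76 ✓
Dept=9: 1 row → Name = V56 ✓
Dept=4: 1 row → Name = V56 ✓
Every Dept value is associated with a single Name value, so Dept -> Name holds.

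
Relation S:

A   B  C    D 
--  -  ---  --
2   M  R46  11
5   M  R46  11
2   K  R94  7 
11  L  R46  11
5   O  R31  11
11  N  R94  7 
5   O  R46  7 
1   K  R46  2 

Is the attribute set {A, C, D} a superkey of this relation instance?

All 8 rows have distinct {A, C, D} values, so {A, C, D} → (all attributes) holds and {A, C, D} is a superkey.

Yes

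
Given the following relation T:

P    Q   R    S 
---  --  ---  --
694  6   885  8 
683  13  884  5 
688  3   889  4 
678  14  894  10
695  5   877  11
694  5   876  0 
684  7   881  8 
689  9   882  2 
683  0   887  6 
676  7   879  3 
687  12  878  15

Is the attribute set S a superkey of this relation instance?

No

Two distinct rows share S=8, so S does not determine every attribute — not a superkey.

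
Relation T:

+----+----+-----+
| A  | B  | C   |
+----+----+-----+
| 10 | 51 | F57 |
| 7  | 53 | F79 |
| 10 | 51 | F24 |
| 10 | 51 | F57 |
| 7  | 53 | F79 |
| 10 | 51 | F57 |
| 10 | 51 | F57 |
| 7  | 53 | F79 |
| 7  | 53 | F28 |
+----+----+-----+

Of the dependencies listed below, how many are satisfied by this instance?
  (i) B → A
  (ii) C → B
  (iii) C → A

3

(i) B → A: every LHS value maps to a single RHS value — holds.
(ii) C → B: every LHS value maps to a single RHS value — holds.
(iii) C → A: every LHS value maps to a single RHS value — holds.
3 of the 3 dependencies hold.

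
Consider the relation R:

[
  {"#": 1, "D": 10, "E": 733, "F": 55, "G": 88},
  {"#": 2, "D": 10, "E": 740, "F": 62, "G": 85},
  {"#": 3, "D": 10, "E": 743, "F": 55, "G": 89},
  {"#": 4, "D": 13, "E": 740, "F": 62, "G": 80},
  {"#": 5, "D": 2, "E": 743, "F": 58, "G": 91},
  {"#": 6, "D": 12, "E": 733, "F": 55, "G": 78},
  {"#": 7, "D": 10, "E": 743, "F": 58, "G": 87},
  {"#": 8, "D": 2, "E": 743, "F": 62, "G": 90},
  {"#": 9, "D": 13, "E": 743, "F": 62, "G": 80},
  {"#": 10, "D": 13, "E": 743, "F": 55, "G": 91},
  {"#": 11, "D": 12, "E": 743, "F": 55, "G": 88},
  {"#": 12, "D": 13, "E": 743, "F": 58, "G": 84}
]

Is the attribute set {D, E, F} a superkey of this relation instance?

Yes

All 12 rows have distinct {D, E, F} values, so {D, E, F} → (all attributes) holds and {D, E, F} is a superkey.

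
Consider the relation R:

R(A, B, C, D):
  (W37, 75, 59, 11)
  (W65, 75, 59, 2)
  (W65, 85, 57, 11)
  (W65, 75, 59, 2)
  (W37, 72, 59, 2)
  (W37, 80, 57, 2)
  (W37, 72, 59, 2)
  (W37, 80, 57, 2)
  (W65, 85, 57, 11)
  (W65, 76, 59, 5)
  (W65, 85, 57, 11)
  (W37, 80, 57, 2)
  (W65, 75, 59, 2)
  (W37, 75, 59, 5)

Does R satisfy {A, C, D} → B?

Yes

(A=W37, C=59, D=11): 1 row → B = 75 ✓
(A=W65, C=59, D=2): 3 rows → B = 75, 75, 75 ✓
(A=W65, C=57, D=11): 3 rows → B = 85, 85, 85 ✓
(A=W37, C=59, D=2): 2 rows → B = 72, 72 ✓
(A=W37, C=57, D=2): 3 rows → B = 80, 80, 80 ✓
(A=W65, C=59, D=5): 1 row → B = 76 ✓
(A=W37, C=59, D=5): 1 row → B = 75 ✓
Every {A, C, D} value is associated with a single B value, so {A, C, D} → B holds.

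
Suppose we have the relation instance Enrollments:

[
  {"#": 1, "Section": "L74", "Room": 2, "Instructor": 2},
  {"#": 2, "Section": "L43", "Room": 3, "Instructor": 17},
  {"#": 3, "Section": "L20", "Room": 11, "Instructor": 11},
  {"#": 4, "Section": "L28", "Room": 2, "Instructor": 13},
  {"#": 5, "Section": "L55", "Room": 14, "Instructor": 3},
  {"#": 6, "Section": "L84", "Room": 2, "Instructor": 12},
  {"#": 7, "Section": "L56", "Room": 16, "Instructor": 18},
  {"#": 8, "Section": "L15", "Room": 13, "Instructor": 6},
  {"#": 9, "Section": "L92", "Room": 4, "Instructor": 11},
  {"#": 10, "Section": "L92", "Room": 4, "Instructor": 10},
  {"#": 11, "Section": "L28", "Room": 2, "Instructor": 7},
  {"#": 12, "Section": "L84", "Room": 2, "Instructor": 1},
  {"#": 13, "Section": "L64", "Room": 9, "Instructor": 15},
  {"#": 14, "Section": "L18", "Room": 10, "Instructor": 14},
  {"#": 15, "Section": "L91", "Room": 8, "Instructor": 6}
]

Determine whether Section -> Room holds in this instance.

Yes

Section=L74: row 1 → Room = 2 ✓
Section=L43: row 2 → Room = 3 ✓
Section=L20: row 3 → Room = 11 ✓
Section=L28: rows 4, 11 → Room = 2, 2 ✓
Section=L55: row 5 → Room = 14 ✓
Section=L84: rows 6, 12 → Room = 2, 2 ✓
Section=L56: row 7 → Room = 16 ✓
Section=L15: row 8 → Room = 13 ✓
Section=L92: rows 9, 10 → Room = 4, 4 ✓
Section=L64: row 13 → Room = 9 ✓
Section=L18: row 14 → Room = 10 ✓
Section=L91: row 15 → Room = 8 ✓
Every Section value is associated with a single Room value, so Section -> Room holds.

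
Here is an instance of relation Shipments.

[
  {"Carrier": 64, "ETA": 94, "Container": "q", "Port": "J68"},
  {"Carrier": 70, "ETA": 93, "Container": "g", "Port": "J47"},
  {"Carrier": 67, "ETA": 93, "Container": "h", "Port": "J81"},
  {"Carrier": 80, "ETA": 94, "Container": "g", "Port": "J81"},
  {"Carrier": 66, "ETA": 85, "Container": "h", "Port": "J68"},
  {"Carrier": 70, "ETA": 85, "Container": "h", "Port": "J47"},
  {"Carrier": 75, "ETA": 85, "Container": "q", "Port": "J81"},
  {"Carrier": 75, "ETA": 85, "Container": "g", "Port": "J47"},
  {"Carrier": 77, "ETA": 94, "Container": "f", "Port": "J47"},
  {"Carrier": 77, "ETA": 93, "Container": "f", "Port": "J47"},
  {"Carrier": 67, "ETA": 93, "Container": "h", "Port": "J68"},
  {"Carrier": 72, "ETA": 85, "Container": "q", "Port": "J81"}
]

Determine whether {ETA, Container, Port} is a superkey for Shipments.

No

Two distinct rows share (ETA=85, Container=q, Port=J81), so {ETA, Container, Port} does not determine every attribute — not a superkey.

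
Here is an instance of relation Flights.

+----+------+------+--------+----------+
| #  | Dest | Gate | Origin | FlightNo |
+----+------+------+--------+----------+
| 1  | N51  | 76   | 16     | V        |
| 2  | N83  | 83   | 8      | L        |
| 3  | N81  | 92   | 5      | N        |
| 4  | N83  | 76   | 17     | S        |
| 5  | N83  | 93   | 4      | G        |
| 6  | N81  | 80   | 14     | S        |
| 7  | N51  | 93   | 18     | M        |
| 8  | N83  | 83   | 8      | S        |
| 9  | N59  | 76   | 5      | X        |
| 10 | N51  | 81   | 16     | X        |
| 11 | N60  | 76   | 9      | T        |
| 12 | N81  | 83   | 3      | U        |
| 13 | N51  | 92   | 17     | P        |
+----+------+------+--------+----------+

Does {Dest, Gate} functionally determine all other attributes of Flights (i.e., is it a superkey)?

No

Rows 2 and 8 have the same {Dest, Gate} value (Dest=N83, Gate=83) but are distinct tuples, so {Dest, Gate} does not determine every attribute — not a superkey.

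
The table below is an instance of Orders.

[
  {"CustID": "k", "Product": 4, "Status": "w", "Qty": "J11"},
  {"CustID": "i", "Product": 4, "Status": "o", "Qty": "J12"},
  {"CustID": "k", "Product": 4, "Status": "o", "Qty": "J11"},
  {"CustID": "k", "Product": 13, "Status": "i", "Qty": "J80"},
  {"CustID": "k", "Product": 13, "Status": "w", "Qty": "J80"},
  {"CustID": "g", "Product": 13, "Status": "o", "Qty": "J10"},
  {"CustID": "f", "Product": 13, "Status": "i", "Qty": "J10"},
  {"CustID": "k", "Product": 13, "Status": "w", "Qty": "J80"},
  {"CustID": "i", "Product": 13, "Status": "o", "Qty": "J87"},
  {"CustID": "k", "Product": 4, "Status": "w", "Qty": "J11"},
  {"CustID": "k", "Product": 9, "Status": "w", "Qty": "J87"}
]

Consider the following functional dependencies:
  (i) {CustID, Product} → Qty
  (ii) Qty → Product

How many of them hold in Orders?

1

(i) {CustID, Product} → Qty: every LHS value maps to a single RHS value — holds.
(ii) Qty → Product: Qty=J87: 2 rows → Product takes values {13, 9} — violation — fails.
1 of the 2 dependencies holds.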